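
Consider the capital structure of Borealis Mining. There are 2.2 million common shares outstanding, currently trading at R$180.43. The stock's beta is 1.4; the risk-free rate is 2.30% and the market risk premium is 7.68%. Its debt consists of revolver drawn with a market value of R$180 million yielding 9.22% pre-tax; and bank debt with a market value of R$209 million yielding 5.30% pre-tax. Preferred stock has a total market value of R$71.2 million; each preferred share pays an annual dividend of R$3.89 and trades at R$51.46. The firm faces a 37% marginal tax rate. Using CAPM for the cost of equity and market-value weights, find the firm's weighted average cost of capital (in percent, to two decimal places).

Cost of equity via CAPM: Re = 2.3% + 1.4 × 7.68% = 13.0520%.
Cost of preferred: Rp = 3.89 / 51.46 = 7.5593%.
Market value of equity E = 180.43 × 2.2m = 396.946m.
Total capital V = 396.946 + 71.2 + 180 + 209 = 857.146.
Equity: weight = 396.946/857.146 = 0.4631; cost = 13.052%.
Preferred: weight = 71.2/857.146 = 0.0831; cost = 7.5593%.
Revolver drawn: weight = 180/857.146 = 0.2100; after-tax cost = 9.22% × (1 − 37%) = 5.8086%.
Bank debt: weight = 209/857.146 = 0.2438; after-tax cost = 5.3% × (1 − 37%) = 3.3390%.
WACC = 0.4631 × 13.0520% + 0.0831 × 7.5593% + 0.2100 × 5.8086% + 0.2438 × 3.3390% = 8.7063%.

8.71%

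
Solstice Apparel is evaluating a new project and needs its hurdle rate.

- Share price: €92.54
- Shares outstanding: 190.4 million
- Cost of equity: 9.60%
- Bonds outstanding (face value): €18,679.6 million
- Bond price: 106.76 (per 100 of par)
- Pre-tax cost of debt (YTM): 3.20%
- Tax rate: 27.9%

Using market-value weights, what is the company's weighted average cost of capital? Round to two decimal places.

5.73%

Market value of equity E = 92.54 × 190.4m = 17619.616m. Market value of debt D = 18679.6m × 106.76/100 = 19942.34096m.
Total capital V = 17619.616 + 19942.34096 = 37561.95696.
Equity: weight = 17619.616/37561.95696 = 0.4691; cost = 9.6%.
Bonds outstanding: weight = 19942.34096/37561.95696 = 0.5309; after-tax cost = 3.2% × (1 − 27.9%) = 2.3072%.
WACC = 0.4691 × 9.6000% + 0.5309 × 2.3072% = 5.7281%.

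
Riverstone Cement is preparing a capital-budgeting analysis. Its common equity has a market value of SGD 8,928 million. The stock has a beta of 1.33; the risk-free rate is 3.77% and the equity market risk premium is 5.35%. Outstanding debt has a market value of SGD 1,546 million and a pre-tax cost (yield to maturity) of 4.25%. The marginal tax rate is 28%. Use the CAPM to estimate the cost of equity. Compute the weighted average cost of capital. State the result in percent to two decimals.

9.73%

Cost of equity via CAPM: Re = 3.77% + 1.33 × 5.35% = 10.8855%.
Total capital V = 8928 + 1546 = 10474.
Equity: weight = 8928/10474 = 0.8524; cost = 10.8855%.
Debt: weight = 1546/10474 = 0.1476; after-tax cost = 4.25% × (1 − 28%) = 3.0600%.
WACC = 0.8524 × 10.8855% + 0.1476 × 3.0600% = 9.7304%.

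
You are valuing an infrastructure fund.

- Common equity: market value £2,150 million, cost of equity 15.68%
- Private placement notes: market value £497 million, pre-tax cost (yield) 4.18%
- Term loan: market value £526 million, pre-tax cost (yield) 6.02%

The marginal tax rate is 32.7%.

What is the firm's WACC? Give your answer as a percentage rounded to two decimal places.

11.74%

Total capital V = 2150 + 497 + 526 = 3173.
Equity: weight = 2150/3173 = 0.6776; cost = 15.68%.
Private placement notes: weight = 497/3173 = 0.1566; after-tax cost = 4.18% × (1 − 32.7%) = 2.8131%.
Term loan: weight = 526/3173 = 0.1658; after-tax cost = 6.02% × (1 − 32.7%) = 4.0515%.
WACC = 0.6776 × 15.6800% + 0.1566 × 2.8131% + 0.1658 × 4.0515% = 11.7369%.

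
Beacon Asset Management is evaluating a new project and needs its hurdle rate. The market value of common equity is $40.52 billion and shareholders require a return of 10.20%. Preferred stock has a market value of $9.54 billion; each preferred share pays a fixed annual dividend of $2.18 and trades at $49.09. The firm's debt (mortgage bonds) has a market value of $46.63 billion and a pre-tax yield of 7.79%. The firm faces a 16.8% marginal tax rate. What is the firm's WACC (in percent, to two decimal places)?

7.84%

Cost of preferred: Rp = 2.18 / 49.09 = 4.4408%.
Total capital V = 40.52 + 9.54 + 46.63 = 96.69.
Equity: weight = 40.52/96.69 = 0.4191; cost = 10.2%.
Preferred: weight = 9.54/96.69 = 0.0987; cost = 4.4408%.
Mortgage bonds: weight = 46.63/96.69 = 0.4823; after-tax cost = 7.79% × (1 − 16.8%) = 6.4813%.
WACC = 0.4191 × 10.2000% + 0.0987 × 4.4408% + 0.4823 × 6.4813% = 7.8384%.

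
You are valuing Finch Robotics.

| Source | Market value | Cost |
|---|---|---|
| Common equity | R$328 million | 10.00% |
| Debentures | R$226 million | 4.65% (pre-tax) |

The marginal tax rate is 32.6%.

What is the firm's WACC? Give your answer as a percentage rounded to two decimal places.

7.20%

Total capital V = 328 + 226 = 554.
Equity: weight = 328/554 = 0.5921; cost = 10%.
Debentures: weight = 226/554 = 0.4079; after-tax cost = 4.65% × (1 − 32.6%) = 3.1341%.
WACC = 0.5921 × 10.0000% + 0.4079 × 3.1341% = 7.1991%.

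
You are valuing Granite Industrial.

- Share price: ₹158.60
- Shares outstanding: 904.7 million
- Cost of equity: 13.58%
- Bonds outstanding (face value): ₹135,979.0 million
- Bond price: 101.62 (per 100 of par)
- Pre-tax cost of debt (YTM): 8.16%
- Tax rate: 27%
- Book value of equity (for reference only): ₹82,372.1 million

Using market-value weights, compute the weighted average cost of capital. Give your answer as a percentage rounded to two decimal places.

Market value of equity E = 158.6 × 904.7m = 143485.42m. Market value of debt D = 135979m × 101.62/100 = 138181.8598m.
Total capital V = 143485.42 + 138181.8598 = 281667.2798.
Equity: weight = 143485.42/281667.2798 = 0.5094; cost = 13.58%.
Bonds outstanding: weight = 138181.8598/281667.2798 = 0.4906; after-tax cost = 8.16% × (1 − 27%) = 5.9568%.
WACC = 0.5094 × 13.5800% + 0.4906 × 5.9568% = 9.8402%.

9.84%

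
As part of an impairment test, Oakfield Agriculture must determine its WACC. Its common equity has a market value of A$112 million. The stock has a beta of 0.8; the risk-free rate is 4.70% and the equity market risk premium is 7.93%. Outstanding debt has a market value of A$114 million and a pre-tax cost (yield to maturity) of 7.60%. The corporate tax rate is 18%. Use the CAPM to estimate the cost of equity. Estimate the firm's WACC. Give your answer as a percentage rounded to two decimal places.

8.62%

Cost of equity via CAPM: Re = 4.7% + 0.8 × 7.93% = 11.0440%.
Total capital V = 112 + 114 = 226.
Equity: weight = 112/226 = 0.4956; cost = 11.044%.
Debt: weight = 114/226 = 0.5044; after-tax cost = 7.6% × (1 − 18%) = 6.2320%.
WACC = 0.4956 × 11.0440% + 0.5044 × 6.2320% = 8.6167%.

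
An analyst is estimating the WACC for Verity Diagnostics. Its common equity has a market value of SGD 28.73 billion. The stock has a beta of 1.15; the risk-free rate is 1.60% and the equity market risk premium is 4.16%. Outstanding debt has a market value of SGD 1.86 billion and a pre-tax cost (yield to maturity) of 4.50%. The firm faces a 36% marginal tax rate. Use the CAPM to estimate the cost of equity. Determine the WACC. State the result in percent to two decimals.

Cost of equity via CAPM: Re = 1.6% + 1.15 × 4.16% = 6.3840%.
Total capital V = 28.73 + 1.86 = 30.59.
Equity: weight = 28.73/30.59 = 0.9392; cost = 6.384%.
Debt: weight = 1.86/30.59 = 0.0608; after-tax cost = 4.5% × (1 − 36%) = 2.8800%.
WACC = 0.9392 × 6.3840% + 0.0608 × 2.8800% = 6.1709%.

6.17%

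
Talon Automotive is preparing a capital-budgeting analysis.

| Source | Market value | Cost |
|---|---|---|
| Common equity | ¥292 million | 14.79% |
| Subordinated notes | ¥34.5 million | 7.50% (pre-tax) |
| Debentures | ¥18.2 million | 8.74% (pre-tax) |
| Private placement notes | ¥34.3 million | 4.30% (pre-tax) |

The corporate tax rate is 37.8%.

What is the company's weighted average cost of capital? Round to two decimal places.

Total capital V = 292 + 34.5 + 18.2 + 34.3 = 379.
Equity: weight = 292/379 = 0.7704; cost = 14.79%.
Subordinated notes: weight = 34.5/379 = 0.0910; after-tax cost = 7.5% × (1 − 37.8%) = 4.6650%.
Debentures: weight = 18.2/379 = 0.0480; after-tax cost = 8.74% × (1 − 37.8%) = 5.4363%.
Private placement notes: weight = 34.3/379 = 0.0905; after-tax cost = 4.3% × (1 − 37.8%) = 2.6746%.
WACC = 0.7704 × 14.7900% + 0.0910 × 4.6650% + 0.0480 × 5.4363% + 0.0905 × 2.6746% = 12.3227%.

12.32%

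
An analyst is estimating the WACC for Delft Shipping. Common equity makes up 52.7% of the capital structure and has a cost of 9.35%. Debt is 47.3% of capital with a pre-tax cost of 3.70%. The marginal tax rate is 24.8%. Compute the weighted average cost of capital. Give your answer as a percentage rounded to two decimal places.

6.24%

After-tax cost of debt = 3.7% × (1 − 24.8%) = 2.7824%.
WACC = 0.527 × 9.3500% + 0.473 × 2.7824% = 6.2435%.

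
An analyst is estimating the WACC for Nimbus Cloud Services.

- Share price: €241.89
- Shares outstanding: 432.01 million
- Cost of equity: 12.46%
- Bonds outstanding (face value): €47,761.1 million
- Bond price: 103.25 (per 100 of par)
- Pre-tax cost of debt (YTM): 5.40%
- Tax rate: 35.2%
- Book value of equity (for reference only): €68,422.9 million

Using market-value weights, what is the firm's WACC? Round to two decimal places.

9.59%

Market value of equity E = 241.89 × 432.01m = 104498.8989m. Market value of debt D = 47761.1m × 103.25/100 = 49313.33575m.
Total capital V = 104498.8989 + 49313.33575 = 153812.23465.
Equity: weight = 104498.8989/153812.23465 = 0.6794; cost = 12.46%.
Bonds outstanding: weight = 49313.33575/153812.23465 = 0.3206; after-tax cost = 5.4% × (1 − 35.2%) = 3.4992%.
WACC = 0.6794 × 12.4600% + 0.3206 × 3.4992% = 9.5871%.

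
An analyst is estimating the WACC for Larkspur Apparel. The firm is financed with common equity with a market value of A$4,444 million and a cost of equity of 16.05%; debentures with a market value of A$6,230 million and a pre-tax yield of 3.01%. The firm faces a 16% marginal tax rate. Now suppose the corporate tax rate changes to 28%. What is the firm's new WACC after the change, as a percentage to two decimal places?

7.95%

After the change:
Total capital V = 4444 + 6230 = 10674.
Equity: weight = 4444/10674 = 0.4163; cost = 16.05%.
Debentures: weight = 6230/10674 = 0.5837; after-tax cost = 3.01% × (1 − 28%) = 2.1672%.
WACC = 0.4163 × 16.0500% + 0.5837 × 2.1672% = 7.9471%.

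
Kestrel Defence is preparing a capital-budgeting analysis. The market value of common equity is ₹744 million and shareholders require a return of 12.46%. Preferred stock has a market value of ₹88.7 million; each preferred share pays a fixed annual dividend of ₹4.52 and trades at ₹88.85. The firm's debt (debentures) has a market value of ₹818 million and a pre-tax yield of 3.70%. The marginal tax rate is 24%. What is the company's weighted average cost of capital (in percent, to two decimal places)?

7.28%

Cost of preferred: Rp = 4.52 / 88.85 = 5.0872%.
Total capital V = 744 + 88.7 + 818 = 1650.7.
Equity: weight = 744/1650.7 = 0.4507; cost = 12.46%.
Preferred: weight = 88.7/1650.7 = 0.0537; cost = 5.0872%.
Debentures: weight = 818/1650.7 = 0.4955; after-tax cost = 3.7% × (1 − 24%) = 2.8120%.
WACC = 0.4507 × 12.4600% + 0.0537 × 5.0872% + 0.4955 × 2.8120% = 7.2828%.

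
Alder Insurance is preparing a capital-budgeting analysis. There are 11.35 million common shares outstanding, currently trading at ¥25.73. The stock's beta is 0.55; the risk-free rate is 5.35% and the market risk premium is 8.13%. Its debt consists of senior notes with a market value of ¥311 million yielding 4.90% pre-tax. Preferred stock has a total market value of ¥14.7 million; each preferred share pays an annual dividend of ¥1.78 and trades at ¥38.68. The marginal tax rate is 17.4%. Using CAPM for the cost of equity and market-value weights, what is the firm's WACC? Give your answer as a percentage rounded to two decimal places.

6.79%

Cost of equity via CAPM: Re = 5.35% + 0.55 × 8.13% = 9.8215%.
Cost of preferred: Rp = 1.78 / 38.68 = 4.6019%.
Market value of equity E = 25.73 × 11.35m = 292.0355m.
Total capital V = 292.0355 + 14.7 + 311 = 617.7355.
Equity: weight = 292.0355/617.7355 = 0.4728; cost = 9.8215%.
Preferred: weight = 14.7/617.7355 = 0.0238; cost = 4.6019%.
Senior notes: weight = 311/617.7355 = 0.5035; after-tax cost = 4.9% × (1 − 17.4%) = 4.0474%.
WACC = 0.4728 × 9.8215% + 0.0238 × 4.6019% + 0.5035 × 4.0474% = 6.7903%.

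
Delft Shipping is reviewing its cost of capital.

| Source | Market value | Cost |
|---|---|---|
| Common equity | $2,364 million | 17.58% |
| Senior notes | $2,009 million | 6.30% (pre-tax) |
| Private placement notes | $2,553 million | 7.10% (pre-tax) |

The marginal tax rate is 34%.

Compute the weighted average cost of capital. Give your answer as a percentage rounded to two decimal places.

8.93%

Total capital V = 2364 + 2009 + 2553 = 6926.
Equity: weight = 2364/6926 = 0.3413; cost = 17.58%.
Senior notes: weight = 2009/6926 = 0.2901; after-tax cost = 6.3% × (1 − 34%) = 4.1580%.
Private placement notes: weight = 2553/6926 = 0.3686; after-tax cost = 7.1% × (1 − 34%) = 4.6860%.
WACC = 0.3413 × 17.5800% + 0.2901 × 4.1580% + 0.3686 × 4.6860% = 8.9339%.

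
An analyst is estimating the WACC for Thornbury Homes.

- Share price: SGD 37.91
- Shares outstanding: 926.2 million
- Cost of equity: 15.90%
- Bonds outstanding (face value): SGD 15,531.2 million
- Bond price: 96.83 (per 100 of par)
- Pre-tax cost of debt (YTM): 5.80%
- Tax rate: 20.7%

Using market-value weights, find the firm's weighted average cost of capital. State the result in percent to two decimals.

Market value of equity E = 37.91 × 926.2m = 35112.242m. Market value of debt D = 15531.2m × 96.83/100 = 15038.86096m.
Total capital V = 35112.242 + 15038.86096 = 50151.10296.
Equity: weight = 35112.242/50151.10296 = 0.7001; cost = 15.9%.
Bonds outstanding: weight = 15038.86096/50151.10296 = 0.2999; after-tax cost = 5.8% × (1 − 20.7%) = 4.5994%.
WACC = 0.7001 × 15.9000% + 0.2999 × 4.5994% = 12.5113%.

12.51%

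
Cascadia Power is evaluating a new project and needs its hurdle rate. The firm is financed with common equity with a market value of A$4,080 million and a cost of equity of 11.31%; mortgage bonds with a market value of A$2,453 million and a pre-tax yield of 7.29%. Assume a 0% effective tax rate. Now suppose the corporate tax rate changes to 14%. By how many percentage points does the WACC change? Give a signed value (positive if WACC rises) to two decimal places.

-0.38 pp

Current WACC:
Total capital V = 4080 + 2453 = 6533.
Equity: weight = 4080/6533 = 0.6245; cost = 11.31%.
Mortgage bonds: weight = 2453/6533 = 0.3755; after-tax cost = 7.29% × (1 − 0%) = 7.2900%.
WACC = 0.6245 × 11.3100% + 0.3755 × 7.2900% = 9.8006%.
After the change:
Total capital V = 4080 + 2453 = 6533.
Equity: weight = 4080/6533 = 0.6245; cost = 11.31%.
Mortgage bonds: weight = 2453/6533 = 0.3755; after-tax cost = 7.29% × (1 − 14%) = 6.2694%.
WACC = 0.6245 × 11.3100% + 0.3755 × 6.2694% = 9.4174%.
Change in WACC = 9.4174% − 9.8006% = -0.3832 pp.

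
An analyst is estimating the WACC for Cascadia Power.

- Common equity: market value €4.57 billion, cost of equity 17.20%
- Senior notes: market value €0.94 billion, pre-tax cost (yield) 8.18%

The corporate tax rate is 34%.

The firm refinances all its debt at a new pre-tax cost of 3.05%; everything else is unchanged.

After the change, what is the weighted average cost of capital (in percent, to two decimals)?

After the change:
Total capital V = 4.57 + 0.94 = 5.51.
Equity: weight = 4.57/5.51 = 0.8294; cost = 17.2%.
Senior notes: weight = 0.94/5.51 = 0.1706; after-tax cost = 3.05% × (1 − 34%) = 2.0130%.
WACC = 0.8294 × 17.2000% + 0.1706 × 2.0130% = 14.6091%.

14.61%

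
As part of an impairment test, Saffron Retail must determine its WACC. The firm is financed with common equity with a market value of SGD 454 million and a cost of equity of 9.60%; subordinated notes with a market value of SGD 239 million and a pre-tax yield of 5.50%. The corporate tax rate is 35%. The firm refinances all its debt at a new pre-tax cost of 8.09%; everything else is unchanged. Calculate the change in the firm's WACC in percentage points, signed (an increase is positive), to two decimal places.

Current WACC:
Total capital V = 454 + 239 = 693.
Equity: weight = 454/693 = 0.6551; cost = 9.6%.
Subordinated notes: weight = 239/693 = 0.3449; after-tax cost = 5.5% × (1 − 35%) = 3.5750%.
WACC = 0.6551 × 9.6000% + 0.3449 × 3.5750% = 7.5221%.
After the change:
Total capital V = 454 + 239 = 693.
Equity: weight = 454/693 = 0.6551; cost = 9.6%.
Subordinated notes: weight = 239/693 = 0.3449; after-tax cost = 8.09% × (1 − 35%) = 5.2585%.
WACC = 0.6551 × 9.6000% + 0.3449 × 5.2585% = 8.1027%.
Change in WACC = 8.1027% − 7.5221% = 0.5806 pp.

+0.58 pp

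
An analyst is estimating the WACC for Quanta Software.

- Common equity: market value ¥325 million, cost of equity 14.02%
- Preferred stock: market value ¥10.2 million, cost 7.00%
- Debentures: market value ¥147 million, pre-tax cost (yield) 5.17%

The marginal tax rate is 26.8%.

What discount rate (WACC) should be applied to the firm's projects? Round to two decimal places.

10.75%

Total capital V = 325 + 10.2 + 147 = 482.2.
Equity: weight = 325/482.2 = 0.6740; cost = 14.02%.
Preferred: weight = 10.2/482.2 = 0.0212; cost = 7%.
Debentures: weight = 147/482.2 = 0.3049; after-tax cost = 5.17% × (1 − 26.8%) = 3.7844%.
WACC = 0.6740 × 14.0200% + 0.0212 × 7.0000% + 0.3049 × 3.7844% = 10.7512%.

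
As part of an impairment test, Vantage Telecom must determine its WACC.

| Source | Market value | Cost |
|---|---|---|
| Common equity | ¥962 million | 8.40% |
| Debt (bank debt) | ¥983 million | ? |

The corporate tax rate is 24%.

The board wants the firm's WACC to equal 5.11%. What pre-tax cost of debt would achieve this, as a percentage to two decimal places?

2.49%

Total capital V = 962 + 983 = 1945.
Equity weight = 962/1945 = 0.4946.
Bank debt weight = 983/1945 = 0.5054.
Equity contribution = 0.4946 × 8.4% = 4.1547%.
Remaining for debt = 5.11% − 4.1547% = 0.9553%.
Rd × (1 − 24%) × 0.5054 = 0.9553%  ⇒  Rd = 2.4872%.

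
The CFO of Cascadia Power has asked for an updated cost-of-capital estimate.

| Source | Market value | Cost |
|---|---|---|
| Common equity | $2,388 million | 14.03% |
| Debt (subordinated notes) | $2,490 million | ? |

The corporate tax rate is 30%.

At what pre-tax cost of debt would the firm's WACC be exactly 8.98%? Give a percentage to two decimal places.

5.91%

Total capital V = 2388 + 2490 = 4878.
Equity weight = 2388/4878 = 0.4895.
Subordinated notes weight = 2490/4878 = 0.5105.
Equity contribution = 0.4895 × 14.03% = 6.8683%.
Remaining for debt = 8.98% − 6.8683% = 2.1117%.
Rd × (1 − 30%) × 0.5105 = 2.1117%  ⇒  Rd = 5.9098%.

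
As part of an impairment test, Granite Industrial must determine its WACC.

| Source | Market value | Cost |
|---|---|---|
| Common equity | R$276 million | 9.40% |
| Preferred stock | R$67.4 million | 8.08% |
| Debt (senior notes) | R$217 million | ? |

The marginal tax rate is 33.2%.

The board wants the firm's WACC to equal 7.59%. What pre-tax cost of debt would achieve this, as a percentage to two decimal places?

7.69%

Total capital V = 276 + 67.4 + 217 = 560.4.
Equity weight = 276/560.4 = 0.4925.
Preferred weight = 67.4/560.4 = 0.1203.
Senior notes weight = 217/560.4 = 0.3872.
Equity contribution = 0.4925 × 9.4% = 4.6296%.
Preferred contribution = 0.1203 × 8.08% = 0.9718%.
Remaining for debt = 7.59% − 5.6013% = 1.9887%.
Rd × (1 − 33.2%) × 0.3872 = 1.9887%  ⇒  Rd = 7.6882%.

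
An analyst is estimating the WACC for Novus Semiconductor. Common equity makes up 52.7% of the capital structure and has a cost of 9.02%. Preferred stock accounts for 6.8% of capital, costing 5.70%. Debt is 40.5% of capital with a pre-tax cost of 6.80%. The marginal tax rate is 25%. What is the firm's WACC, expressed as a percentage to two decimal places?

After-tax cost of debt = 6.8% × (1 − 25%) = 5.1000%.
WACC = 0.527 × 9.0200% + 0.068 × 5.7000% + 0.405 × 5.1000% = 7.2066%.

7.21%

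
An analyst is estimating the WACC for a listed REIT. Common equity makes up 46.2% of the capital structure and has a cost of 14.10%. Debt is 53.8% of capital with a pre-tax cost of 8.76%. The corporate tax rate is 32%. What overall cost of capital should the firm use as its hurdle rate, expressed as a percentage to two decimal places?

After-tax cost of debt = 8.76% × (1 − 32%) = 5.9568%.
WACC = 0.462 × 14.1000% + 0.538 × 5.9568% = 9.7190%.

9.72%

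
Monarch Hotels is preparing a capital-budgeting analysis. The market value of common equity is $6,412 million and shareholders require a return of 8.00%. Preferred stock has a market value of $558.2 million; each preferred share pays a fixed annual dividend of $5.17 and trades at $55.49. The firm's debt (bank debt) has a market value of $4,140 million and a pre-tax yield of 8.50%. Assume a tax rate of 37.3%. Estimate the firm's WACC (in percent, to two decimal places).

Cost of preferred: Rp = 5.17 / 55.49 = 9.3170%.
Total capital V = 6412 + 558.2 + 4140 = 11110.2.
Equity: weight = 6412/11110.2 = 0.5771; cost = 8%.
Preferred: weight = 558.2/11110.2 = 0.0502; cost = 9.317%.
Bank debt: weight = 4140/11110.2 = 0.3726; after-tax cost = 8.5% × (1 − 37.3%) = 5.3295%.
WACC = 0.5771 × 8.0000% + 0.0502 × 9.3170% + 0.3726 × 5.3295% = 7.0711%.

7.07%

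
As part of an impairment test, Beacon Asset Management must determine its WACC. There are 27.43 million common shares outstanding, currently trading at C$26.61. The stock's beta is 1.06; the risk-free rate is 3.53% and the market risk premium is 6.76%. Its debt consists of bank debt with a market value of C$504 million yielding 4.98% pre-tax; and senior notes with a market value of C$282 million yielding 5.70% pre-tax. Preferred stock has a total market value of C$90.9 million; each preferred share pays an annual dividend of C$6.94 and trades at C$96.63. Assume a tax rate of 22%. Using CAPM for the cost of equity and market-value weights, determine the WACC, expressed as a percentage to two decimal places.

7.26%

Cost of equity via CAPM: Re = 3.53% + 1.06 × 6.76% = 10.6956%.
Cost of preferred: Rp = 6.94 / 96.63 = 7.1820%.
Market value of equity E = 26.61 × 27.43m = 729.9123m.
Total capital V = 729.9123 + 90.9 + 504 + 282 = 1606.8123.
Equity: weight = 729.9123/1606.8123 = 0.4543; cost = 10.6956%.
Preferred: weight = 90.9/1606.8123 = 0.0566; cost = 7.182%.
Bank debt: weight = 504/1606.8123 = 0.3137; after-tax cost = 4.98% × (1 − 22%) = 3.8844%.
Senior notes: weight = 282/1606.8123 = 0.1755; after-tax cost = 5.7% × (1 − 22%) = 4.4460%.
WACC = 0.4543 × 10.6956% + 0.0566 × 7.1820% + 0.3137 × 3.8844% + 0.1755 × 4.4460% = 7.2636%.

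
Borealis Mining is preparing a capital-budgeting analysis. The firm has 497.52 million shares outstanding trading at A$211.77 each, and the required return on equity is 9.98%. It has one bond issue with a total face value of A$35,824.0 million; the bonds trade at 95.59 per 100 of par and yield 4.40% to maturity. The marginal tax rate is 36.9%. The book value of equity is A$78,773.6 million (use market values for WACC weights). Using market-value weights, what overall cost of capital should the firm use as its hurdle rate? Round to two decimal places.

8.21%

Market value of equity E = 211.77 × 497.52m = 105359.8104m. Market value of debt D = 35824m × 95.59/100 = 34244.1616m.
Total capital V = 105359.8104 + 34244.1616 = 139603.972.
Equity: weight = 105359.8104/139603.972 = 0.7547; cost = 9.98%.
Bonds outstanding: weight = 34244.1616/139603.972 = 0.2453; after-tax cost = 4.4% × (1 − 36.9%) = 2.7764%.
WACC = 0.7547 × 9.9800% + 0.2453 × 2.7764% = 8.2130%.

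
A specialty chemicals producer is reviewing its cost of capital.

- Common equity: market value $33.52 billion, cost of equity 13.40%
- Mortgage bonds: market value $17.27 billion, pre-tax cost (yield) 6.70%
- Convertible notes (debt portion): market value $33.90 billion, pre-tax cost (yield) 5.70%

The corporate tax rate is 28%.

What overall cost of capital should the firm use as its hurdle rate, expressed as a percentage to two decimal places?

Total capital V = 33.52 + 17.27 + 33.9 = 84.69.
Equity: weight = 33.52/84.69 = 0.3958; cost = 13.4%.
Mortgage bonds: weight = 17.27/84.69 = 0.2039; after-tax cost = 6.7% × (1 − 28%) = 4.8240%.
Convertible notes (debt portion): weight = 33.9/84.69 = 0.4003; after-tax cost = 5.7% × (1 − 28%) = 4.1040%.
WACC = 0.3958 × 13.4000% + 0.2039 × 4.8240% + 0.4003 × 4.1040% = 7.9301%.

7.93%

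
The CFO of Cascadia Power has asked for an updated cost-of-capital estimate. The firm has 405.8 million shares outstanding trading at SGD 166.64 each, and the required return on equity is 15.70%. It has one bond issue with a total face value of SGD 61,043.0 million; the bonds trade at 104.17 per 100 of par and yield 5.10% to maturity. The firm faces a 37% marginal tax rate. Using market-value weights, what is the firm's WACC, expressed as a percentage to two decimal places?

9.65%

Market value of equity E = 166.64 × 405.8m = 67622.512m. Market value of debt D = 61043m × 104.17/100 = 63588.4931m.
Total capital V = 67622.512 + 63588.4931 = 131211.0051.
Equity: weight = 67622.512/131211.0051 = 0.5154; cost = 15.7%.
Bonds outstanding: weight = 63588.4931/131211.0051 = 0.4846; after-tax cost = 5.1% × (1 − 37%) = 3.2130%.
WACC = 0.5154 × 15.7000% + 0.4846 × 3.2130% = 9.6485%.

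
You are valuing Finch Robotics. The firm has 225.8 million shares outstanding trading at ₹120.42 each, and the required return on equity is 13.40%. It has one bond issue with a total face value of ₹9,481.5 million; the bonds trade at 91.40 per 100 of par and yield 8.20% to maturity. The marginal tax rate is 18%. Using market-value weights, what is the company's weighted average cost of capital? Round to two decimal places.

Market value of equity E = 120.42 × 225.8m = 27190.836m. Market value of debt D = 9481.5m × 91.4/100 = 8666.091m.
Total capital V = 27190.836 + 8666.091 = 35856.927.
Equity: weight = 27190.836/35856.927 = 0.7583; cost = 13.4%.
Bonds outstanding: weight = 8666.091/35856.927 = 0.2417; after-tax cost = 8.2% × (1 − 18%) = 6.7240%.
WACC = 0.7583 × 13.4000% + 0.2417 × 6.7240% = 11.7865%.

11.79%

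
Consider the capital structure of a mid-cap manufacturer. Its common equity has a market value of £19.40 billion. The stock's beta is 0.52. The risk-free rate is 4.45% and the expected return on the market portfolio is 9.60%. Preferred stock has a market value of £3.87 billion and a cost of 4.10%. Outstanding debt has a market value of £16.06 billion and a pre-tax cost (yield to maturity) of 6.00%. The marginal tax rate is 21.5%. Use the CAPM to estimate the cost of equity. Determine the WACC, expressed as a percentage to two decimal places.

Market risk premium = 9.6% − 4.45% = 5.15%.
Cost of equity via CAPM: Re = 4.45% + 0.52 × 5.15% = 7.1280%.
Total capital V = 19.4 + 3.87 + 16.06 = 39.33.
Equity: weight = 19.4/39.33 = 0.4933; cost = 7.128%.
Preferred: weight = 3.87/39.33 = 0.0984; cost = 4.1%.
Debt: weight = 16.06/39.33 = 0.4083; after-tax cost = 6% × (1 − 21.5%) = 4.7100%.
WACC = 0.4933 × 7.1280% + 0.0984 × 4.1000% + 0.4083 × 4.7100% = 5.8427%.

5.84%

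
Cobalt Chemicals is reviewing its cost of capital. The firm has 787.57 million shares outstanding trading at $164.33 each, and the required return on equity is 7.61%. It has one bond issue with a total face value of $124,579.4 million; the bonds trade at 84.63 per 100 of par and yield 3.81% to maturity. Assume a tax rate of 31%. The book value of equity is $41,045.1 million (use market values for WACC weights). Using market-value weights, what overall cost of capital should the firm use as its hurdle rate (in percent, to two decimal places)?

Market value of equity E = 164.33 × 787.57m = 129421.3781m. Market value of debt D = 124579.4m × 84.63/100 = 105431.54622m.
Total capital V = 129421.3781 + 105431.54622 = 234852.92432.
Equity: weight = 129421.3781/234852.92432 = 0.5511; cost = 7.61%.
Bonds outstanding: weight = 105431.54622/234852.92432 = 0.4489; after-tax cost = 3.81% × (1 − 31%) = 2.6289%.
WACC = 0.5511 × 7.6100% + 0.4489 × 2.6289% = 5.3739%.

5.37%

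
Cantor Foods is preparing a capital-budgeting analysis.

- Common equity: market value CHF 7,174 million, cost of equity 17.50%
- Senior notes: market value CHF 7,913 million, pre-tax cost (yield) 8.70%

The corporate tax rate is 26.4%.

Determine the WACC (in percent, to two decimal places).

Total capital V = 7174 + 7913 = 15087.
Equity: weight = 7174/15087 = 0.4755; cost = 17.5%.
Senior notes: weight = 7913/15087 = 0.5245; after-tax cost = 8.7% × (1 − 26.4%) = 6.4032%.
WACC = 0.4755 × 17.5000% + 0.5245 × 6.4032% = 11.6798%.

11.68%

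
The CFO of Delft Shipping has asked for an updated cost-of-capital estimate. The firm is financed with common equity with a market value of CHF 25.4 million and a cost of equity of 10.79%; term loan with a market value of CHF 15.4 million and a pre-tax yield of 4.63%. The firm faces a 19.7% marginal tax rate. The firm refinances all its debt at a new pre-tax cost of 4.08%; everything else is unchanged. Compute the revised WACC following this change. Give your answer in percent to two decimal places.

7.95%

After the change:
Total capital V = 25.4 + 15.4 = 40.8.
Equity: weight = 25.4/40.8 = 0.6225; cost = 10.79%.
Term loan: weight = 15.4/40.8 = 0.3775; after-tax cost = 4.08% × (1 − 19.7%) = 3.2762%.
WACC = 0.6225 × 10.7900% + 0.3775 × 3.2762% = 7.9539%.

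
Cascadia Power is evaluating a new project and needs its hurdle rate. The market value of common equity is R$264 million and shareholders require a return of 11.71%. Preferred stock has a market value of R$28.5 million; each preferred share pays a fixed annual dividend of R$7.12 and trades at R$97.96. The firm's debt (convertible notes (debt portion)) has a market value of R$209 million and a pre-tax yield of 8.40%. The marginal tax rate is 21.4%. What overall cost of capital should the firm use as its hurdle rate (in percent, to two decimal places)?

Cost of preferred: Rp = 7.12 / 97.96 = 7.2683%.
Total capital V = 264 + 28.5 + 209 = 501.5.
Equity: weight = 264/501.5 = 0.5264; cost = 11.71%.
Preferred: weight = 28.5/501.5 = 0.0568; cost = 7.2683%.
Convertible notes (debt portion): weight = 209/501.5 = 0.4167; after-tax cost = 8.4% × (1 − 21.4%) = 6.6024%.
WACC = 0.5264 × 11.7100% + 0.0568 × 7.2683% + 0.4167 × 6.6024% = 9.3290%.

9.33%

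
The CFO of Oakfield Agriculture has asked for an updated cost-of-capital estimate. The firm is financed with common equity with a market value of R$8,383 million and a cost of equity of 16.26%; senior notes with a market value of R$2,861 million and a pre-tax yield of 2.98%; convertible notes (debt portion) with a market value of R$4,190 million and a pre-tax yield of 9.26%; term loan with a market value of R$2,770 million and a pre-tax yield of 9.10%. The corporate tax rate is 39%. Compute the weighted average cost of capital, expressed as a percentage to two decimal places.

Total capital V = 8383 + 2861 + 4190 + 2770 = 18204.
Equity: weight = 8383/18204 = 0.4605; cost = 16.26%.
Senior notes: weight = 2861/18204 = 0.1572; after-tax cost = 2.98% × (1 − 39%) = 1.8178%.
Convertible notes (debt portion): weight = 4190/18204 = 0.2302; after-tax cost = 9.26% × (1 − 39%) = 5.6486%.
Term loan: weight = 2770/18204 = 0.1522; after-tax cost = 9.1% × (1 − 39%) = 5.5510%.
WACC = 0.4605 × 16.2600% + 0.1572 × 1.8178% + 0.2302 × 5.6486% + 0.1522 × 5.5510% = 9.9183%.

9.92%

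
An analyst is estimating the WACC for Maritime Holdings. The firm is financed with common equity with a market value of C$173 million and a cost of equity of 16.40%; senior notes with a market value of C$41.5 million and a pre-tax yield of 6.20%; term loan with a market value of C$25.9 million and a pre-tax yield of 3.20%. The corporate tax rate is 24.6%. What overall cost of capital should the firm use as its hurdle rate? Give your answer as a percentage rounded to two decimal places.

Total capital V = 173 + 41.5 + 25.9 = 240.4.
Equity: weight = 173/240.4 = 0.7196; cost = 16.4%.
Senior notes: weight = 41.5/240.4 = 0.1726; after-tax cost = 6.2% × (1 − 24.6%) = 4.6748%.
Term loan: weight = 25.9/240.4 = 0.1077; after-tax cost = 3.2% × (1 − 24.6%) = 2.4128%.
WACC = 0.7196 × 16.4000% + 0.1726 × 4.6748% + 0.1077 × 2.4128% = 12.8690%.

12.87%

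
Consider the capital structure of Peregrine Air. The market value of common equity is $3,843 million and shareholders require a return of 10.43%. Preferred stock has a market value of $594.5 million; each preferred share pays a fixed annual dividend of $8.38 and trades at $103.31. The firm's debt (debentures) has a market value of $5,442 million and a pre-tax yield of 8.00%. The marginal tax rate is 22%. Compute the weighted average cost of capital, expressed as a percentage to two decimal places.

7.98%

Cost of preferred: Rp = 8.38 / 103.31 = 8.1115%.
Total capital V = 3843 + 594.5 + 5442 = 9879.5.
Equity: weight = 3843/9879.5 = 0.3890; cost = 10.43%.
Preferred: weight = 594.5/9879.5 = 0.0602; cost = 8.1115%.
Debentures: weight = 5442/9879.5 = 0.5508; after-tax cost = 8% × (1 − 22%) = 6.2400%.
WACC = 0.3890 × 10.4300% + 0.0602 × 8.1115% + 0.5508 × 6.2400% = 7.9825%.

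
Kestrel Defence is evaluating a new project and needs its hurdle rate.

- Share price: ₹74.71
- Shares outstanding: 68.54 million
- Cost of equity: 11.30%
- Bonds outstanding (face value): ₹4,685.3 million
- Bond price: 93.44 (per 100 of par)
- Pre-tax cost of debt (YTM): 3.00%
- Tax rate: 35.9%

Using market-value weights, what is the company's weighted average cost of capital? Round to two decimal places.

6.98%

Market value of equity E = 74.71 × 68.54m = 5120.6234m. Market value of debt D = 4685.3m × 93.44/100 = 4377.94432m.
Total capital V = 5120.6234 + 4377.94432 = 9498.56772.
Equity: weight = 5120.6234/9498.56772 = 0.5391; cost = 11.3%.
Bonds outstanding: weight = 4377.94432/9498.56772 = 0.4609; after-tax cost = 3% × (1 − 35.9%) = 1.9230%.
WACC = 0.5391 × 11.3000% + 0.4609 × 1.9230% = 6.9781%.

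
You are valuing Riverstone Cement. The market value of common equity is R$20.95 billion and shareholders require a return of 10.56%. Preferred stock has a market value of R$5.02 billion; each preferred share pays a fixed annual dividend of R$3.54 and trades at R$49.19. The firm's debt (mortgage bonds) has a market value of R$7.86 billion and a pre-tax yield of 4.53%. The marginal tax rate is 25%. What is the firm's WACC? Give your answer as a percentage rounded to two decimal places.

Cost of preferred: Rp = 3.54 / 49.19 = 7.1966%.
Total capital V = 20.95 + 5.02 + 7.86 = 33.83.
Equity: weight = 20.95/33.83 = 0.6193; cost = 10.56%.
Preferred: weight = 5.02/33.83 = 0.1484; cost = 7.1966%.
Mortgage bonds: weight = 7.86/33.83 = 0.2323; after-tax cost = 4.53% × (1 − 25%) = 3.3975%.
WACC = 0.6193 × 10.5600% + 0.1484 × 7.1966% + 0.2323 × 3.3975% = 8.3968%.

8.40%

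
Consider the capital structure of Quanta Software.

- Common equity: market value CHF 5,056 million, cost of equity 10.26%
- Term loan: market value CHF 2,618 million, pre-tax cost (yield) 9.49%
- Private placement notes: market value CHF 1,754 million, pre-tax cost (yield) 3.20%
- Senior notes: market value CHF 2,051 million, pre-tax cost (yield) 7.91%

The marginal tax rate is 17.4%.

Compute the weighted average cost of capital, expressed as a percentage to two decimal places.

7.88%

Total capital V = 5056 + 2618 + 1754 + 2051 = 11479.
Equity: weight = 5056/11479 = 0.4405; cost = 10.26%.
Term loan: weight = 2618/11479 = 0.2281; after-tax cost = 9.49% × (1 − 17.4%) = 7.8387%.
Private placement notes: weight = 1754/11479 = 0.1528; after-tax cost = 3.2% × (1 − 17.4%) = 2.6432%.
Senior notes: weight = 2051/11479 = 0.1787; after-tax cost = 7.91% × (1 − 17.4%) = 6.5337%.
WACC = 0.4405 × 10.2600% + 0.2281 × 7.8387% + 0.1528 × 2.6432% + 0.1787 × 6.5337% = 7.8781%.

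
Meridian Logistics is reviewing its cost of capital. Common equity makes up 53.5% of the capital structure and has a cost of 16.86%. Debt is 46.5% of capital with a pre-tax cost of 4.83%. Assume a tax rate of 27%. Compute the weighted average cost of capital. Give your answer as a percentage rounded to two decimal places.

10.66%

After-tax cost of debt = 4.83% × (1 − 27%) = 3.5259%.
WACC = 0.535 × 16.8600% + 0.465 × 3.5259% = 10.6596%.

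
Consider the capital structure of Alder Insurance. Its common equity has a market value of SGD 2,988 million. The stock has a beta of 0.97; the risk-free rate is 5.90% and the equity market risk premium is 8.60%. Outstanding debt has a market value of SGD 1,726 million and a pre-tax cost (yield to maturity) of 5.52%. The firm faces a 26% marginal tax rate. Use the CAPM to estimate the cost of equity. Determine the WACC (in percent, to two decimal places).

10.52%

Cost of equity via CAPM: Re = 5.9% + 0.97 × 8.6% = 14.2420%.
Total capital V = 2988 + 1726 = 4714.
Equity: weight = 2988/4714 = 0.6339; cost = 14.242%.
Debt: weight = 1726/4714 = 0.3661; after-tax cost = 5.52% × (1 − 26%) = 4.0848%.
WACC = 0.6339 × 14.2420% + 0.3661 × 4.0848% = 10.5230%.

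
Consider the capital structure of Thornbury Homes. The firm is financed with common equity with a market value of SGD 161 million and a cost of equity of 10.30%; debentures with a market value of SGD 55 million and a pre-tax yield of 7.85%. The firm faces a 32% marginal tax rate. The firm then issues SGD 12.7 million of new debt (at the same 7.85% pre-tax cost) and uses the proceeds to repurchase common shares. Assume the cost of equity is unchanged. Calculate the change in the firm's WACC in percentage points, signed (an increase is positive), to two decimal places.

Current WACC:
Total capital V = 161 + 55 = 216.
Equity: weight = 161/216 = 0.7454; cost = 10.3%.
Debentures: weight = 55/216 = 0.2546; after-tax cost = 7.85% × (1 − 32%) = 5.3380%.
WACC = 0.7454 × 10.3000% + 0.2546 × 5.3380% = 9.0365%.
After the change:
Total capital V = 148.3 + 67.7 = 216.
Equity: weight = 148.3/216 = 0.6866; cost = 10.3%.
Debentures: weight = 67.7/216 = 0.3134; after-tax cost = 7.85% × (1 − 32%) = 5.3380%.
WACC = 0.6866 × 10.3000% + 0.3134 × 5.3380% = 8.7448%.
Change in WACC = 8.7448% − 9.0365% = -0.2917 pp.

-0.29 pp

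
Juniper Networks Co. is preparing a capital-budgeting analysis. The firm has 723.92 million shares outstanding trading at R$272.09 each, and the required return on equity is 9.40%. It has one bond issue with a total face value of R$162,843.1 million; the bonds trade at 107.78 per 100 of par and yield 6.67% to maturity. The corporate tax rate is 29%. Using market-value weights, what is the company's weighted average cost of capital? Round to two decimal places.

Market value of equity E = 272.09 × 723.92m = 196971.3928m. Market value of debt D = 162843.1m × 107.78/100 = 175512.29318m.
Total capital V = 196971.3928 + 175512.29318 = 372483.68598.
Equity: weight = 196971.3928/372483.68598 = 0.5288; cost = 9.4%.
Bonds outstanding: weight = 175512.29318/372483.68598 = 0.4712; after-tax cost = 6.67% × (1 − 29%) = 4.7357%.
WACC = 0.5288 × 9.4000% + 0.4712 × 4.7357% = 7.2022%.

7.20%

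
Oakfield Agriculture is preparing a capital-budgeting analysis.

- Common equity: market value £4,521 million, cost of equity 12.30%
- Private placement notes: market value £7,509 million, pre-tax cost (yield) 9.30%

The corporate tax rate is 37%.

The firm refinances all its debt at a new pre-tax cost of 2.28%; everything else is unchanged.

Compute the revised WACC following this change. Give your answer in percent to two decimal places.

5.52%

After the change:
Total capital V = 4521 + 7509 = 12030.
Equity: weight = 4521/12030 = 0.3758; cost = 12.3%.
Private placement notes: weight = 7509/12030 = 0.6242; after-tax cost = 2.28% × (1 − 37%) = 1.4364%.
WACC = 0.3758 × 12.3000% + 0.6242 × 1.4364% = 5.5191%.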